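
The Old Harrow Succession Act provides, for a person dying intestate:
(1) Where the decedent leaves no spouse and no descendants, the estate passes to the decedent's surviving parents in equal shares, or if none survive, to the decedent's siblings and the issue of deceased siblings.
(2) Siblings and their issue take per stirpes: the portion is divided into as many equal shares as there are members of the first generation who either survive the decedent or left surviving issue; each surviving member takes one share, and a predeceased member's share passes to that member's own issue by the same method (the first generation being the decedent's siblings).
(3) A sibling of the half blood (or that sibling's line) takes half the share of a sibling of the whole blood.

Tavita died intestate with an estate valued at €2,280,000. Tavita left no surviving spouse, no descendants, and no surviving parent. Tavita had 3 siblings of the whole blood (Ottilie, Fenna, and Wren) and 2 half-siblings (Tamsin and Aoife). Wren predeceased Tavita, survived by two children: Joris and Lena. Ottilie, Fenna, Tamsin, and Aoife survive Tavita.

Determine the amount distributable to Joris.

The entire €2,280,000 passes to the siblings and their issue.
Counting each half-blood sibling's line as half a unit, there are 4 units in €2,280,000, so one unit is €570,000. Whole-blood lines (Ottilie, Fenna, and Wren) take €570,000 each; half-blood lines (Tamsin and Aoife) take €285,000 each.
Wren's share (€570,000) is divided into 2 shares of €285,000: Joris and Lena each take €285,000.

Joris receives €285,000.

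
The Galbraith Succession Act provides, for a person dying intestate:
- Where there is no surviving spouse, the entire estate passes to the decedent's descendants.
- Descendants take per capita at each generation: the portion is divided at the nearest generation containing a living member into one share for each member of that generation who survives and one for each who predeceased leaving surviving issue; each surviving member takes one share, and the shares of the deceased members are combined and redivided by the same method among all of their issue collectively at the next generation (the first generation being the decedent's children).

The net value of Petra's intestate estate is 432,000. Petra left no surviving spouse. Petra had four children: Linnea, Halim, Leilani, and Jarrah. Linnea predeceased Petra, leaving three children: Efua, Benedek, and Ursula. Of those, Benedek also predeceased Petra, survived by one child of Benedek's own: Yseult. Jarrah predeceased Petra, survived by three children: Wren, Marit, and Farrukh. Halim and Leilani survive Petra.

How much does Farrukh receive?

The entire 432,000 passes to the descendants.
That amount (432,000) is divided at the children's generation into 4 shares of 108,000. Halim and Leilani each take 108,000. The 2 shares of the deceased (Linnea and Jarrah) are combined into a pool of 216,000.
That pool (216,000) is divided at the grandchildren's generation into 6 shares of 36,000. Efua, Ursula, Wren, Marit, and Farrukh each take 36,000. The remaining share for the deceased Benedek (36,000) is carried to the next generation.
That pool (36,000) passes entirely to Yseult, the sole taker at the great-grandchildren's generation.

Farrukh receives 36,000.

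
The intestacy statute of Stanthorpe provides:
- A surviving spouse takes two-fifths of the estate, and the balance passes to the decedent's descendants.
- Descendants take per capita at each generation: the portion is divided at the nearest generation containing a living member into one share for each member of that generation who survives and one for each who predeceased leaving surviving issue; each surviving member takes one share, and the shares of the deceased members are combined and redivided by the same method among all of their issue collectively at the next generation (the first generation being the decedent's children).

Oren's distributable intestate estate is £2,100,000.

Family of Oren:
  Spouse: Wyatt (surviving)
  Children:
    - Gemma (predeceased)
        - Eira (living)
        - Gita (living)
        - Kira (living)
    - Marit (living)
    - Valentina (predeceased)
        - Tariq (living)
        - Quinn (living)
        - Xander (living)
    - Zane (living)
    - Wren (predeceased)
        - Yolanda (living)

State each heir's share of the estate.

Wyatt takes two-fifths of £2,100,000 = £840,000. The remaining £1,260,000 passes to the descendants.
The descendants' portion (£1,260,000) is divided at the children's generation into 5 shares of £252,000. Marit and Zane each take £252,000. The 3 shares of the deceased (Gemma, Valentina, and Wren) are combined into a pool of £756,000.
That pool (£756,000) is divided at the grandchildren's generation equally among Eira, Gita, Kira, Tariq, Quinn, Xander, and Yolanda: £108,000 each.

Wyatt: £840,000; Eira: £108,000; Gita: £108,000; Kira: £108,000; Marit: £252,000; Tariq: £108,000; Quinn: £108,000; Xander: £108,000; Zane: £252,000; Yolanda: £108,000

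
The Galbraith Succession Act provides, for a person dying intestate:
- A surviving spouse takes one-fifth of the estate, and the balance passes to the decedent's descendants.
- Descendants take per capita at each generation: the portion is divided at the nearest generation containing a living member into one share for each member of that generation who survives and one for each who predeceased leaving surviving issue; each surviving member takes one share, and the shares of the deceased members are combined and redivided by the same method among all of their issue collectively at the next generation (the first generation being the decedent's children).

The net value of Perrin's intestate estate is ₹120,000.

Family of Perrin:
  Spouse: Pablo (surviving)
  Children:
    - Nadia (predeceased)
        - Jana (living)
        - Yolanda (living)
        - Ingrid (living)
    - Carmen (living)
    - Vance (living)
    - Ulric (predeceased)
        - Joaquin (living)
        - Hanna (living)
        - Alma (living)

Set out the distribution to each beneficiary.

Pablo takes one-fifth of ₹120,000 = ₹24,000. The remaining ₹96,000 passes to the descendants.
The descendants' portion (₹96,000) is divided at the children's generation into 4 shares of ₹24,000. Carmen and Vance each take ₹24,000. The 2 shares of the deceased (Nadia and Ulric) are combined into a pool of ₹48,000.
That pool (₹48,000) is divided at the grandchildren's generation equally among Jana, Yolanda, Ingrid, Joaquin, Hanna, and Alma: ₹8,000 each.

Pablo: ₹24,000; Jana: ₹8,000; Yolanda: ₹8,000; Ingrid: ₹8,000; Carmen: ₹24,000; Vance: ₹24,000; Joaquin: ₹8,000; Hanna: ₹8,000; Alma: ₹8,000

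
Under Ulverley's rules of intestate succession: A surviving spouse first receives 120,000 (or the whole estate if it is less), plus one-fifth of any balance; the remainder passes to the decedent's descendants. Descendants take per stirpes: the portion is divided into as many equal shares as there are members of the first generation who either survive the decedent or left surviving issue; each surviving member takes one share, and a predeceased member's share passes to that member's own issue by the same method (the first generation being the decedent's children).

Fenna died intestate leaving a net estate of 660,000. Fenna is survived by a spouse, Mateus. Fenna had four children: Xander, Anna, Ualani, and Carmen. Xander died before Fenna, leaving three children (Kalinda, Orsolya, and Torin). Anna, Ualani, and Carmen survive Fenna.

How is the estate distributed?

Mateus first takes 120,000, leaving a balance of 540,000. Mateus then takes one-fifth of the balance (108,000), for a total of 228,000. The remaining 432,000 passes to the descendants.
The descendants' portion (432,000) is divided into 4 shares of 108,000: Anna, Ualani, and Carmen each take 108,000; Xander's 108,000 share passes to Xander's issue.
Xander's share (108,000) is divided into 3 shares of 36,000: Kalinda, Orsolya, and Torin each take 36,000.

Mateus: 228,000; Kalinda: 36,000; Orsolya: 36,000; Torin: 36,000; Anna: 108,000; Ualani: 108,000; Carmen: 108,000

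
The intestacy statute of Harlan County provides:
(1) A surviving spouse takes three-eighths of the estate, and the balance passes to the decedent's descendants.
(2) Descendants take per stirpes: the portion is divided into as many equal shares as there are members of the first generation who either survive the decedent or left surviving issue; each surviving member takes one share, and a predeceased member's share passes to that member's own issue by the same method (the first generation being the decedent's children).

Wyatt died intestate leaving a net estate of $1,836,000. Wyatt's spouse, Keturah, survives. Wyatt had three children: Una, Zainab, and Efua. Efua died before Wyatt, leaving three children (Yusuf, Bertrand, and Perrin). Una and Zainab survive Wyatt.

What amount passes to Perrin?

Perrin receives $127,500.

Keturah takes three-eighths of $1,836,000 = $688,500. The remaining $1,147,500 passes to the descendants.
The descendants' portion ($1,147,500) is divided into 3 shares of $382,500: Una and Zainab each take $382,500; Efua's $382,500 share passes to Efua's issue.
Efua's share ($382,500) is divided into 3 shares of $127,500: Yusuf, Bertrand, and Perrin each take $127,500.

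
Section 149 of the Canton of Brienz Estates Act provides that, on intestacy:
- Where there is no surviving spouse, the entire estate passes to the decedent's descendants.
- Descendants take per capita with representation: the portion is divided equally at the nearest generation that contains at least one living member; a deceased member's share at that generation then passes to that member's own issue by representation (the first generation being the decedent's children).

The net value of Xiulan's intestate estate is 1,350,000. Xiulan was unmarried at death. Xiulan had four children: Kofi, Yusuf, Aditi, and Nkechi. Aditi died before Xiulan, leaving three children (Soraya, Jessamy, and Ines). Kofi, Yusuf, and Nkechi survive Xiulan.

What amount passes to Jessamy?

Jessamy receives 112,500.

The entire 1,350,000 passes to the descendants.
That amount (1,350,000) is divided into 4 shares of 337,500: Kofi, Yusuf, and Nkechi each take 337,500; Aditi's 337,500 share passes to Aditi's issue.
Aditi's share (337,500) is divided into 3 shares of 112,500: Soraya, Jessamy, and Ines each take 112,500.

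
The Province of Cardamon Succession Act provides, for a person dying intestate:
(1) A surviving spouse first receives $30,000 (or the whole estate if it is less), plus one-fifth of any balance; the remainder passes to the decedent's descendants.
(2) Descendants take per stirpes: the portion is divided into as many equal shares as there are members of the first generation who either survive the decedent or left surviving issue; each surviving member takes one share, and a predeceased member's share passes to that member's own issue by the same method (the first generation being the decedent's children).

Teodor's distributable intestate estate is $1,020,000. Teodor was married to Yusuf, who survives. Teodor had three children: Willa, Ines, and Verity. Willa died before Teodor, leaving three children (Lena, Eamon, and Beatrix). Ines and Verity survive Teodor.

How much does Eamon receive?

Eamon receives $88,000.

Yusuf first takes $30,000, leaving a balance of $990,000. Yusuf then takes one-fifth of the balance ($198,000), for a total of $228,000. The remaining $792,000 passes to the descendants.
The descendants' portion ($792,000) is divided into 3 shares of $264,000: Ines and Verity each take $264,000; Willa's $264,000 share passes to Willa's issue.
Willa's share ($264,000) is divided into 3 shares of $88,000: Lena, Eamon, and Beatrix each take $88,000.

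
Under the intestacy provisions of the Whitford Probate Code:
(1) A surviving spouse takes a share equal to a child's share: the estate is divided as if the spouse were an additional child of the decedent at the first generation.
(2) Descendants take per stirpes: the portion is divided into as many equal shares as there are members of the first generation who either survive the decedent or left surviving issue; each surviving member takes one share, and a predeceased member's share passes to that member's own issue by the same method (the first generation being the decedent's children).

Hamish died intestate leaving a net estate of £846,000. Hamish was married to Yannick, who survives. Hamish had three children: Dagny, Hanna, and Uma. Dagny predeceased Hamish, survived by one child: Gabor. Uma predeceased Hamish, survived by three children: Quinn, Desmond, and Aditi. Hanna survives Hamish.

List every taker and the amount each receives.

Yannick: £211,500; Gabor: £211,500; Hanna: £211,500; Quinn: £70,500; Desmond: £70,500; Aditi: £70,500

The spouse counts as an additional share at the children's level, so there are 4 primary shares of £211,500. Yannick takes one such share (£211,500).
The children's combined portion (£634,500) is divided into 3 shares of £211,500: Hanna takes £211,500; Dagny's £211,500 share passes to Dagny's issue; Uma's £211,500 share passes to Uma's issue.
Dagny's share (£211,500) passes entirely to Gabor.
Uma's share (£211,500) is divided into 3 shares of £70,500: Quinn, Desmond, and Aditi each take £70,500.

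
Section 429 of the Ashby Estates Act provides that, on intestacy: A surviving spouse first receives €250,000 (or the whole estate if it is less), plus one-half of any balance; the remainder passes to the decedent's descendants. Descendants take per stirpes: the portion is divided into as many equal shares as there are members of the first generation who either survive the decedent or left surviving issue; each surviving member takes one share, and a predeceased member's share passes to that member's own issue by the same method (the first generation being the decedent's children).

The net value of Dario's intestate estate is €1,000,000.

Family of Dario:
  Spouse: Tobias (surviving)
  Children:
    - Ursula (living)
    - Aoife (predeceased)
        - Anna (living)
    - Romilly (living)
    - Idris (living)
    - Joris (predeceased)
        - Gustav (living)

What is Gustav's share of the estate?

Tobias first takes €250,000, leaving a balance of €750,000. Tobias then takes one-half of the balance (€375,000), for a total of €625,000. The remaining €375,000 passes to the descendants.
The descendants' portion (€375,000) is divided into 5 shares of €75,000: Ursula, Romilly, and Idris each take €75,000; Aoife's €75,000 share passes to Aoife's issue; Joris's €75,000 share passes to Joris's issue.
Aoife's share (€75,000) passes entirely to Anna.
Joris's share (€75,000) passes entirely to Gustav.

Gustav receives €75,000.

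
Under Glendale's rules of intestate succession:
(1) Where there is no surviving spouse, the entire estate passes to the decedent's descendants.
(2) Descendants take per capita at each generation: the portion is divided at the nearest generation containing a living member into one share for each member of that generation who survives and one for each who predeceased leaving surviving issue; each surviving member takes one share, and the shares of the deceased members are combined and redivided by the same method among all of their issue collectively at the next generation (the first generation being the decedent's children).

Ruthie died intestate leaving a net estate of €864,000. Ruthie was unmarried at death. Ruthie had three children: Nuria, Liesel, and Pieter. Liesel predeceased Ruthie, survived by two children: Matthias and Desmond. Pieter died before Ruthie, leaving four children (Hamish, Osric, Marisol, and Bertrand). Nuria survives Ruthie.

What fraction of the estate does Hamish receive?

Hamish receives 1/9 of the estate.

The entire €864,000 passes to the descendants.
That amount (€864,000) is divided at the children's generation into 3 shares of €288,000. Nuria takes €288,000. The 2 shares of the deceased (Liesel and Pieter) are combined into a pool of €576,000.
That pool (€576,000) is divided at the grandchildren's generation equally among Matthias, Desmond, Hamish, Osric, Marisol, and Bertrand: €96,000 each.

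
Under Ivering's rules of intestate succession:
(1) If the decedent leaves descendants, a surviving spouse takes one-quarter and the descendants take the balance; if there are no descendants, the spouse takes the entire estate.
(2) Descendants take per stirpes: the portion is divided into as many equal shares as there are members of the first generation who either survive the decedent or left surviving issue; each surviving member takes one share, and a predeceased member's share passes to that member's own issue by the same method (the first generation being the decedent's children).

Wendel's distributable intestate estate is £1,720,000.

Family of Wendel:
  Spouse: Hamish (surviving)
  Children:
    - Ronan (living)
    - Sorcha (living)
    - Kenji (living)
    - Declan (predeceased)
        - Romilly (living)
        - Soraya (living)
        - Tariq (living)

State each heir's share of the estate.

Hamish takes one-quarter of £1,720,000 = £430,000. The remaining £1,290,000 passes to the descendants.
The descendants' portion (£1,290,000) is divided into 4 shares of £322,500: Ronan, Sorcha, and Kenji each take £322,500; Declan's £322,500 share passes to Declan's issue.
Declan's share (£322,500) is divided into 3 shares of £107,500: Romilly, Soraya, and Tariq each take £107,500.

Hamish: £430,000; Ronan: £322,500; Sorcha: £322,500; Kenji: £322,500; Romilly: £107,500; Soraya: £107,500; Tariq: £107,500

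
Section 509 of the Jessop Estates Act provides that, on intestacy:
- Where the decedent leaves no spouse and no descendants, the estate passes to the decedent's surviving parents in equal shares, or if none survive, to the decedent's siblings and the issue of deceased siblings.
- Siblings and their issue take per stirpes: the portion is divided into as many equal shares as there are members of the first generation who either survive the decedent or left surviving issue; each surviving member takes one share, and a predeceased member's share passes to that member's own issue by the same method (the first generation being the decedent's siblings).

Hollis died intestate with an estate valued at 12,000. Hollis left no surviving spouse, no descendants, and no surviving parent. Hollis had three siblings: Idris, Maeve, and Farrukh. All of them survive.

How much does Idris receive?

The entire 12,000 passes to the siblings and their issue.
That amount (12,000) is divided into 3 shares of 4,000: Idris, Maeve, and Farrukh each take 4,000.

Idris receives 4,000.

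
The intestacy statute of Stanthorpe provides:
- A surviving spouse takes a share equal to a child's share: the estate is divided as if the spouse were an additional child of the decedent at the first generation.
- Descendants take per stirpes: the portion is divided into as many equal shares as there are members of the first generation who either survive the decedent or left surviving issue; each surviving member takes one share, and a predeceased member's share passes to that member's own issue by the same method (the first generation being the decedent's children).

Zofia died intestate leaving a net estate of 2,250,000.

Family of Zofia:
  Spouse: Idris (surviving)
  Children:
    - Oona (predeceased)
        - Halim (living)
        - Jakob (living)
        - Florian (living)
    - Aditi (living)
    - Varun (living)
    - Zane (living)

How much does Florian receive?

Florian receives 150,000.

The spouse counts as an additional share at the children's level, so there are 5 primary shares of 450,000. Idris takes one such share (450,000).
The children's combined portion (1,800,000) is divided into 4 shares of 450,000: Aditi, Varun, and Zane each take 450,000; Oona's 450,000 share passes to Oona's issue.
Oona's share (450,000) is divided into 3 shares of 150,000: Halim, Jakob, and Florian each take 150,000.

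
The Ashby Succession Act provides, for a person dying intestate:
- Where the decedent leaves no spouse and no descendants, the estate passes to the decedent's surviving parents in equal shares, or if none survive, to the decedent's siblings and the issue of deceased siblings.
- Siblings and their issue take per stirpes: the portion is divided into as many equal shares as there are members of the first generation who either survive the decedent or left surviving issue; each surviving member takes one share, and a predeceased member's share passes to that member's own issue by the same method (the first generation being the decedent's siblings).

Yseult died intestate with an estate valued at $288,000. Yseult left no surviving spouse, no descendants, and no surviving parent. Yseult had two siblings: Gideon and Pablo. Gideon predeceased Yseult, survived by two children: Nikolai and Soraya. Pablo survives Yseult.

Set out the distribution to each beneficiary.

The entire $288,000 passes to the siblings and their issue.
That amount ($288,000) is divided into 2 shares of $144,000: Pablo takes $144,000; Gideon's $144,000 share passes to Gideon's issue.
Gideon's share ($144,000) is divided into 2 shares of $72,000: Nikolai and Soraya each take $72,000.

Nikolai: $72,000; Soraya: $72,000; Pablo: $144,000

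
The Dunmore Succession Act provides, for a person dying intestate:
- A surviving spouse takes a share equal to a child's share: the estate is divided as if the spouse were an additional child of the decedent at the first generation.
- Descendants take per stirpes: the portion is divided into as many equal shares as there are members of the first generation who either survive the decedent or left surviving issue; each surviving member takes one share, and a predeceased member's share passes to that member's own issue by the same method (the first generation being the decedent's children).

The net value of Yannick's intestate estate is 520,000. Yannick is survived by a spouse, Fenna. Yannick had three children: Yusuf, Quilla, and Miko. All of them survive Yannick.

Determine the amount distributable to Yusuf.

The spouse counts as an additional share at the children's level, so there are 4 primary shares of 130,000. Fenna takes one such share (130,000).
The children's combined portion (390,000) is divided into 3 shares of 130,000: Yusuf, Quilla, and Miko each take 130,000.

Yusuf receives 130,000.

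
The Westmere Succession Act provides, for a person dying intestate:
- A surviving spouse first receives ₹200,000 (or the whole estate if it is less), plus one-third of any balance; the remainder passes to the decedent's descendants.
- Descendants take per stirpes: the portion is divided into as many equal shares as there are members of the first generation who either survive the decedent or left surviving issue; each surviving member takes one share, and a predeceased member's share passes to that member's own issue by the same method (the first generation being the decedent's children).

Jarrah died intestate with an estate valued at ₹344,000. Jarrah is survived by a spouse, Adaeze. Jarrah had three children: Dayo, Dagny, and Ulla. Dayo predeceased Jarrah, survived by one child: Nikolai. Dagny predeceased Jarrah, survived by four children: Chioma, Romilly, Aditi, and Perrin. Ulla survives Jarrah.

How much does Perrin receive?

Adaeze first takes ₹200,000, leaving a balance of ₹144,000. Adaeze then takes one-third of the balance (₹48,000), for a total of ₹248,000. The remaining ₹96,000 passes to the descendants.
The descendants' portion (₹96,000) is divided into 3 shares of ₹32,000: Ulla takes ₹32,000; Dayo's ₹32,000 share passes to Dayo's issue; Dagny's ₹32,000 share passes to Dagny's issue.
Dayo's share (₹32,000) passes entirely to Nikolai.
Dagny's share (₹32,000) is divided into 4 shares of ₹8,000: Chioma, Romilly, Aditi, and Perrin each take ₹8,000.

Perrin receives ₹8,000.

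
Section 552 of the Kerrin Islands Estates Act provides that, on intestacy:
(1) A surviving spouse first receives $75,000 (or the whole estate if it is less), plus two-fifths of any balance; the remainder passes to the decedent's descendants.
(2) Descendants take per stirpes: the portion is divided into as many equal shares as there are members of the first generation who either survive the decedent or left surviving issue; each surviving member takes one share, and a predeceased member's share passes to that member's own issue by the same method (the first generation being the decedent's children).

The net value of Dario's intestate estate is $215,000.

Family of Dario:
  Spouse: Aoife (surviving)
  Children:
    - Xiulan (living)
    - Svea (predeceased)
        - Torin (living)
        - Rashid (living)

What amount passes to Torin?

Torin receives $21,000.

Aoife first takes $75,000, leaving a balance of $140,000. Aoife then takes two-fifths of the balance ($56,000), for a total of $131,000. The remaining $84,000 passes to the descendants.
The descendants' portion ($84,000) is divided into 2 shares of $42,000: Xiulan takes $42,000; Svea's $42,000 share passes to Svea's issue.
Svea's share ($42,000) is divided into 2 shares of $21,000: Torin and Rashid each take $21,000.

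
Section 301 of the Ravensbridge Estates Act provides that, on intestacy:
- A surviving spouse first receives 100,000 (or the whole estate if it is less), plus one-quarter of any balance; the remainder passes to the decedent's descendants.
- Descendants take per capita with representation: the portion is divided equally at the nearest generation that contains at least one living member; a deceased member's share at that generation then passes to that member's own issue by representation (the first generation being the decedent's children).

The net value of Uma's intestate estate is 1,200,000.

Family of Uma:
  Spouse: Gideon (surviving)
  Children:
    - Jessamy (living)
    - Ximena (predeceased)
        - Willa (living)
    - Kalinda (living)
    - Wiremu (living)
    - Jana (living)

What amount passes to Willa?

Gideon first takes 100,000, leaving a balance of 1,100,000. Gideon then takes one-quarter of the balance (275,000), for a total of 375,000. The remaining 825,000 passes to the descendants.
The descendants' portion (825,000) is divided into 5 shares of 165,000: Jessamy, Kalinda, Wiremu, and Jana each take 165,000; Ximena's 165,000 share passes to Ximena's issue.
Ximena's share (165,000) passes entirely to Willa.

Willa receives 165,000.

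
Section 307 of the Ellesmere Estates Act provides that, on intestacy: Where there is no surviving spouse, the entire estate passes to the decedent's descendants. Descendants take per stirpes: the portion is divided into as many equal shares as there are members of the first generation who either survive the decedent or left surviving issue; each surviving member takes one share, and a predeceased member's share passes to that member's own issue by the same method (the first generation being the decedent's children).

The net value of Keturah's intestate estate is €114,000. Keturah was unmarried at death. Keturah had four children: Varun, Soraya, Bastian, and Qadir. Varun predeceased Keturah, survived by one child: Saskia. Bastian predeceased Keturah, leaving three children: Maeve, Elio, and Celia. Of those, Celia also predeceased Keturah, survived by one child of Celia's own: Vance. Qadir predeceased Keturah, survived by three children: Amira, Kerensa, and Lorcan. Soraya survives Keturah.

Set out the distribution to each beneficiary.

The entire €114,000 passes to the descendants.
That amount (€114,000) is divided into 4 shares of €28,500: Soraya takes €28,500; Varun's €28,500 share passes to Varun's issue; Bastian's €28,500 share passes to Bastian's issue; Qadir's €28,500 share passes to Qadir's issue.
Varun's share (€28,500) passes entirely to Saskia.
Bastian's share (€28,500) is divided into 3 shares of €9,500: Maeve and Elio each take €9,500; Celia's €9,500 share passes to Celia's issue.
Celia's share (€9,500) passes entirely to Vance.
Qadir's share (€28,500) is divided into 3 shares of €9,500: Amira, Kerensa, and Lorcan each take €9,500.

Saskia: €28,500; Soraya: €28,500; Maeve: €9,500; Elio: €9,500; Vance: €9,500; Amira: €9,500; Kerensa: €9,500; Lorcan: €9,500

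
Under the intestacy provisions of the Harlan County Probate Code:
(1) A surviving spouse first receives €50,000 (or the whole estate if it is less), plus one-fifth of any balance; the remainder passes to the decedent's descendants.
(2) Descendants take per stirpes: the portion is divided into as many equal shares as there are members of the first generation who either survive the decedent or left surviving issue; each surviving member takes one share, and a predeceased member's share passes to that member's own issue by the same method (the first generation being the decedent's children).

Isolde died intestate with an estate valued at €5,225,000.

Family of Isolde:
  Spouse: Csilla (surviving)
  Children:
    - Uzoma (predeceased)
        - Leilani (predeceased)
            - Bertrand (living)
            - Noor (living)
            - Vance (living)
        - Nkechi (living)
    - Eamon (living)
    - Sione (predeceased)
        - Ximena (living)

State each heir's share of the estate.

Csilla first takes €50,000, leaving a balance of €5,175,000. Csilla then takes one-fifth of the balance (€1,035,000), for a total of €1,085,000. The remaining €4,140,000 passes to the descendants.
The descendants' portion (€4,140,000) is divided into 3 shares of €1,380,000: Eamon takes €1,380,000; Uzoma's €1,380,000 share passes to Uzoma's issue; Sione's €1,380,000 share passes to Sione's issue.
Uzoma's share (€1,380,000) is divided into 2 shares of €690,000: Nkechi takes €690,000; Leilani's €690,000 share passes to Leilani's issue.
Leilani's share (€690,000) is divided into 3 shares of €230,000: Bertrand, Noor, and Vance each take €230,000.
Sione's share (€1,380,000) passes entirely to Ximena.

Csilla: €1,085,000; Bertrand: €230,000; Noor: €230,000; Vance: €230,000; Nkechi: €690,000; Eamon: €1,380,000; Ximena: €1,380,000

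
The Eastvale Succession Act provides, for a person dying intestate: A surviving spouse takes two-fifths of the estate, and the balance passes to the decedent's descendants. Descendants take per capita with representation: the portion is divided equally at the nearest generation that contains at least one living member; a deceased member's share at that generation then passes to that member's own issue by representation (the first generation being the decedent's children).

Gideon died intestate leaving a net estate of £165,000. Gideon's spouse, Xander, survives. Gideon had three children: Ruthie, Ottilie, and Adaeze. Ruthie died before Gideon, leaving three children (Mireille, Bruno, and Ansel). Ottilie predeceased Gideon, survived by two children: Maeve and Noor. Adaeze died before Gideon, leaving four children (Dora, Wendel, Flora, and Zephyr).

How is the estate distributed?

Xander: £66,000; Mireille: £11,000; Bruno: £11,000; Ansel: £11,000; Maeve: £11,000; Noor: £11,000; Dora: £11,000; Wendel: £11,000; Flora: £11,000; Zephyr: £11,000

Xander takes two-fifths of £165,000 = £66,000. The remaining £99,000 passes to the descendants.
No child survives, so the initial division is made at the grandchildren's generation.
The descendants' portion (£99,000) is divided into 9 shares of £11,000: Mireille, Bruno, Ansel, Maeve, Noor, Dora, Wendel, Flora, and Zephyr each take £11,000.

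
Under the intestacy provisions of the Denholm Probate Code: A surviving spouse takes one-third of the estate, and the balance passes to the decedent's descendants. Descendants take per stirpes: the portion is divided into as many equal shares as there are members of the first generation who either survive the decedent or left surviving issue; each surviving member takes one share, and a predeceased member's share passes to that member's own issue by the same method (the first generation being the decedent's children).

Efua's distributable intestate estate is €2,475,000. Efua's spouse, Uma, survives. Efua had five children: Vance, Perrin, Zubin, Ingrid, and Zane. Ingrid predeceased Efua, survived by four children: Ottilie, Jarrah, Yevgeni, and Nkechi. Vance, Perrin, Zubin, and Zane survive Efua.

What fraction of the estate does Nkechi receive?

Uma takes one-third of €2,475,000 = €825,000. The remaining €1,650,000 passes to the descendants.
The descendants' portion (€1,650,000) is divided into 5 shares of €330,000: Vance, Perrin, Zubin, and Zane each take €330,000; Ingrid's €330,000 share passes to Ingrid's issue.
Ingrid's share (€330,000) is divided into 4 shares of €82,500: Ottilie, Jarrah, Yevgeni, and Nkechi each take €82,500.

Nkechi receives 1/30 of the estate.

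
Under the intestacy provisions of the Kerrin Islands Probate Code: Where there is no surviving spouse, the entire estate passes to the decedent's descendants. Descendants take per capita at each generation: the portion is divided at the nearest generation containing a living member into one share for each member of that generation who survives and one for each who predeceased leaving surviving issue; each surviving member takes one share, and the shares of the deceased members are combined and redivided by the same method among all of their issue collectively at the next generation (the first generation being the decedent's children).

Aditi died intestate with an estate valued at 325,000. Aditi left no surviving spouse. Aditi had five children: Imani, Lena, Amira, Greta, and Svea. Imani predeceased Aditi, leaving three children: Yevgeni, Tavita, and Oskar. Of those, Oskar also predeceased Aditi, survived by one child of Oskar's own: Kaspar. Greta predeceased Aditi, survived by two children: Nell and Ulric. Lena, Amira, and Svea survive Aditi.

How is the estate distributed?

Yevgeni: 26,000; Tavita: 26,000; Kaspar: 26,000; Lena: 65,000; Amira: 65,000; Nell: 26,000; Ulric: 26,000; Svea: 65,000

The entire 325,000 passes to the descendants.
That amount (325,000) is divided at the children's generation into 5 shares of 65,000. Lena, Amira, and Svea each take 65,000. The 2 shares of the deceased (Imani and Greta) are combined into a pool of 130,000.
That pool (130,000) is divided at the grandchildren's generation into 5 shares of 26,000. Yevgeni, Tavita, Nell, and Ulric each take 26,000. The remaining share for the deceased Oskar (26,000) is carried to the next generation.
That pool (26,000) passes entirely to Kaspar, the sole taker at the great-grandchildren's generation.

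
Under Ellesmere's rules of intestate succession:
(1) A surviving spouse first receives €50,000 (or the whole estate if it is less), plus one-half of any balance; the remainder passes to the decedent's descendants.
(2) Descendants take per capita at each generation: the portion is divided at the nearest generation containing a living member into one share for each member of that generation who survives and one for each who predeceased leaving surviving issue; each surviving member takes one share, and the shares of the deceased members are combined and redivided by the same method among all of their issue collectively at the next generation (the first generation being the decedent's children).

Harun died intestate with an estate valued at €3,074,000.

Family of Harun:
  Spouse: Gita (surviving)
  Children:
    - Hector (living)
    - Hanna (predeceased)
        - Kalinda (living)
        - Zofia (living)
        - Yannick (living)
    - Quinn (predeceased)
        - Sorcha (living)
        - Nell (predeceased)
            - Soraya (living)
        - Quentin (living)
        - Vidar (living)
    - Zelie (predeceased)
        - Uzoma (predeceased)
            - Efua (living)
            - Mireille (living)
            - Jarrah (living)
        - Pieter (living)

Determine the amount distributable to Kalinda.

Kalinda receives €126,000.

Gita first takes €50,000, leaving a balance of €3,024,000. Gita then takes one-half of the balance (€1,512,000), for a total of €1,562,000. The remaining €1,512,000 passes to the descendants.
The descendants' portion (€1,512,000) is divided at the children's generation into 4 shares of €378,000. Hector takes €378,000. The 3 shares of the deceased (Hanna, Quinn, and Zelie) are combined into a pool of €1,134,000.
That pool (€1,134,000) is divided at the grandchildren's generation into 9 shares of €126,000. Kalinda, Zofia, Yannick, Sorcha, Quentin, Vidar, and Pieter each take €126,000. The 2 shares of the deceased (Nell and Uzoma) are combined into a pool of €252,000.
That pool (€252,000) is divided at the great-grandchildren's generation equally among Soraya, Efua, Mireille, and Jarrah: €63,000 each.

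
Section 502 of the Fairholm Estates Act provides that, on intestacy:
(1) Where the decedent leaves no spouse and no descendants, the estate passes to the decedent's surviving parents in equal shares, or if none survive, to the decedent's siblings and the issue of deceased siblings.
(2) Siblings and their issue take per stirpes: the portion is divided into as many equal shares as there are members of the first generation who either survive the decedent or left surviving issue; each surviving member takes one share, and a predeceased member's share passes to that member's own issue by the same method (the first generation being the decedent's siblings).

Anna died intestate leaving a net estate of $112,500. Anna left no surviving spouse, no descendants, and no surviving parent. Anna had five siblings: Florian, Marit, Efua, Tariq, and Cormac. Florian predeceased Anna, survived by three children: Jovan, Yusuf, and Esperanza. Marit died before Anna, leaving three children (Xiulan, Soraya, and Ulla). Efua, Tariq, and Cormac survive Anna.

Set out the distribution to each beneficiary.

The entire $112,500 passes to the siblings and their issue.
That amount ($112,500) is divided into 5 shares of $22,500: Efua, Tariq, and Cormac each take $22,500; Florian's $22,500 share passes to Florian's issue; Marit's $22,500 share passes to Marit's issue.
Florian's share ($22,500) is divided into 3 shares of $7,500: Jovan, Yusuf, and Esperanza each take $7,500.
Marit's share ($22,500) is divided into 3 shares of $7,500: Xiulan, Soraya, and Ulla each take $7,500.

Jovan: $7,500; Yusuf: $7,500; Esperanza: $7,500; Xiulan: $7,500; Soraya: $7,500; Ulla: $7,500; Efua: $22,500; Tariq: $22,500; Cormac: $22,500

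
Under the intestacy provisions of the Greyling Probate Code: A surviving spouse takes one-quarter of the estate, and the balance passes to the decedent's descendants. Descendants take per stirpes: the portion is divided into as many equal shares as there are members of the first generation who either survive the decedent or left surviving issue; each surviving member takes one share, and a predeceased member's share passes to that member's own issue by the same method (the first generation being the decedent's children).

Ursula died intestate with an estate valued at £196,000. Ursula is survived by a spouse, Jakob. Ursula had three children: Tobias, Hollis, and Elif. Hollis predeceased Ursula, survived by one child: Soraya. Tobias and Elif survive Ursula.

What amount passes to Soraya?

Jakob takes one-quarter of £196,000 = £49,000. The remaining £147,000 passes to the descendants.
The descendants' portion (£147,000) is divided into 3 shares of £49,000: Tobias and Elif each take £49,000; Hollis's £49,000 share passes to Hollis's issue.
Hollis's share (£49,000) passes entirely to Soraya.

Soraya receives £49,000.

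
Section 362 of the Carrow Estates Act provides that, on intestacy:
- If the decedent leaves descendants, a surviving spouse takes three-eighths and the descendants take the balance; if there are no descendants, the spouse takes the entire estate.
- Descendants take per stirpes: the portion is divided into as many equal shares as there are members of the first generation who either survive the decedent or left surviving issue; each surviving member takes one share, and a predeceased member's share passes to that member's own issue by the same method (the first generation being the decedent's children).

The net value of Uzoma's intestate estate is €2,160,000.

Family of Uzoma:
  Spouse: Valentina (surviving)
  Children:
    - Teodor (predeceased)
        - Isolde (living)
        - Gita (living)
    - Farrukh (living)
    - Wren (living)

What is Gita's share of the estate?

Gita receives €225,000.

Valentina takes three-eighths of €2,160,000 = €810,000. The remaining €1,350,000 passes to the descendants.
The descendants' portion (€1,350,000) is divided into 3 shares of €450,000: Farrukh and Wren each take €450,000; Teodor's €450,000 share passes to Teodor's issue.
Teodor's share (€450,000) is divided into 2 shares of €225,000: Isolde and Gita each take €225,000.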